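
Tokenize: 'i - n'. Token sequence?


Scan left to right, longest-match per lexeme
Tokens: ID(i), OP(-), ID(n)


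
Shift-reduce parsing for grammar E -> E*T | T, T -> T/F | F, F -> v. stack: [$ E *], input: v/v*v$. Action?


no handle ('E*' is not any RHS); shift 'v'
Action: shift


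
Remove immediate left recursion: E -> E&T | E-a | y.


Left-recursive alternatives: E&T, E-a; non-recursive: y
Introduce E': E -> yE', E' -> &TE' | -aE' | ε


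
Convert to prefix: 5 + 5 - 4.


left-to-right (same/higher precedence on left): tree is (- (+ 5 5) 4)
Prefix: - + 5 5 4


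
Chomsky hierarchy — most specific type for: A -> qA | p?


Right-linear: every RHS is a terminal or a terminal followed by one nonterminal
Classification: Type 3 (Regular)


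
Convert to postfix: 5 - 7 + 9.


Left to right (same or higher precedence on left)
Postfix: 5 7 - 9 +


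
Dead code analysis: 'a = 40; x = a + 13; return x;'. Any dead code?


a is read by x's definition; x is returned
No dead code


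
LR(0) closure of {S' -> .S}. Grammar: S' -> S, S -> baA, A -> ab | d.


Start: S' -> .S
For each item with dot before a nonterminal B, add B -> .γ for every B-production
Closure: [S' -> .S, S -> .baA]


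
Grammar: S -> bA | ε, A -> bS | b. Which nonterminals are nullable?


A nonterminal is nullable iff some alternative derives ε (directly, or every symbol in it is nullable)
Nullable: {S}


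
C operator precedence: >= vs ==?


'>=' is relational (level 7); '==' is equality (level 6)
Higher level binds tighter
'>=' has higher precedence than '=='


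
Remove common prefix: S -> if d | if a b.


Common prefix: 'if'
Factored: S -> if S', S' -> d | a b


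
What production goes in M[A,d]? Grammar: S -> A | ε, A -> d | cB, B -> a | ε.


For [A, d]: 'd' ∈ FIRST(d)
Entry: A -> d


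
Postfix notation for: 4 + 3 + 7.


Left to right (same or higher precedence on left)
Postfix: 4 3 + 7 +


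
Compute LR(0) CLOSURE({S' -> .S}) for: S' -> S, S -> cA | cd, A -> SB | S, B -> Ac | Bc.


Start: S' -> .S
For each item with dot before a nonterminal B, add B -> .γ for every B-production
Closure: [S' -> .S, S -> .cA, S -> .cd]


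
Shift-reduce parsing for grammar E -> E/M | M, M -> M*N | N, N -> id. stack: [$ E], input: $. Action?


start symbol E on stack, input exhausted
Action: accept


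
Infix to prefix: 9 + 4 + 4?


left-to-right (same/higher precedence on left): tree is (+ (+ 9 4) 4)
Prefix: + + 9 4 4


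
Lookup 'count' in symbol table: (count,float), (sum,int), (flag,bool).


Lookup 'count' → type float


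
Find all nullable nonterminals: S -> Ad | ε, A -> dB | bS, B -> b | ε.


A nonterminal is nullable iff some alternative derives ε (directly, or every symbol in it is nullable)
Nullable: {B, S}


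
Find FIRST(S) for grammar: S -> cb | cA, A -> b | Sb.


Per alternative of S: FIRST(cb) = {c}; FIRST(cA) = {c}
FIRST(S) = {c}


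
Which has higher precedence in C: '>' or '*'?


'*' is multiplicative (level 10); '>' is relational (level 7)
Higher level binds tighter
'*' has higher precedence than '>'


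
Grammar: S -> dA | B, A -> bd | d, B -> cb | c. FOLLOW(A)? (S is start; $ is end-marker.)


$ ∈ FOLLOW(S). For each A -> αBβ: add FIRST(β)\{ε} to FOLLOW(B); if β nullable, add FOLLOW(A).
FOLLOW(A) = {$}


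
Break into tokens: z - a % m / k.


Scan left to right, longest-match per lexeme
Tokens: ID(z), OP(-), ID(a), OP(%), ID(m), OP(/), ID(k)


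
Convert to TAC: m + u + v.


Break into single-operator statements:
t1 = m + u
t2 = t1 + v


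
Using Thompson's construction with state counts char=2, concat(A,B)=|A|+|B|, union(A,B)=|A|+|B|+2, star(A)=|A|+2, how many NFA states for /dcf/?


Syntax tree has 3 char leaf(s), 0 union(s), 0 star(s)
chars contribute 3×2 = 6; each union adds +2; each star adds +2
Total: 6 + 0 + 0 = 6 states


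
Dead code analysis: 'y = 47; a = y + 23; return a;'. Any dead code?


y is read by a's definition; a is returned
No dead code


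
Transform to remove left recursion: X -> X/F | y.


Left-recursive alternatives: X/F; non-recursive: y
Introduce X': X -> yX', X' -> /FX' | ε


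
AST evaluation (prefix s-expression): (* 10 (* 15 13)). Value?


Evaluate inner: (* 15 13) = 195
Evaluate root: (* 10 195) = 1950
Result: 1950


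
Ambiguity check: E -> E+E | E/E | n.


'n+n/n' has two parse trees (no precedence encoded between + and /)
Ambiguous


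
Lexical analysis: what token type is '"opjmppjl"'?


Pattern: double-quoted sequence
Type: STRING_LITERAL


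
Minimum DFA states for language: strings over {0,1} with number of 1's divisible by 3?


Track (count of 1) mod 3: states 0..2, accept at 0
Minimal DFA: 3 states


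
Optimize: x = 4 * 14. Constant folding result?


4 * 14 = 56 at compile time
Optimized: x = 56


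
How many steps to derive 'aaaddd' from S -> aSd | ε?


Derivation: S => aSd => aaSdd => aaaSddd => aaaddd
Steps: 4


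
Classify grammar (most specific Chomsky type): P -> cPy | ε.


Single nonterminal LHS, but c^n y^n is not regular
Classification: Type 2 (Context-Free)


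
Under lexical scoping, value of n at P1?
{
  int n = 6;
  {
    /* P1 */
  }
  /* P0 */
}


P1's block does not declare n; resolves to the enclosing declaration at depth 0
n = 6


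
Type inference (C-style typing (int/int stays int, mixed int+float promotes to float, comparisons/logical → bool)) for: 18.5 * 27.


Operand types: float * int
Rule: mixed int/float promotes to float; int/int stays int
Result type: float


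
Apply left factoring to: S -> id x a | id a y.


Common prefix: 'id'
Factored: S -> id S', S' -> x a | a y


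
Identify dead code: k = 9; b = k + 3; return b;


k is read by b's definition; b is returned
No dead code


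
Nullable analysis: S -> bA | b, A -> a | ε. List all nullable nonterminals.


A nonterminal is nullable iff some alternative derives ε (directly, or every symbol in it is nullable)
Nullable: {A}


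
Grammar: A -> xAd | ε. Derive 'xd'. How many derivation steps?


Derivation: A => xAd => xd
Steps: 2


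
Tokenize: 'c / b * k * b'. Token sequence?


Scan left to right, longest-match per lexeme
Tokens: ID(c), OP(/), ID(b), OP(*), ID(k), OP(*), ID(b)


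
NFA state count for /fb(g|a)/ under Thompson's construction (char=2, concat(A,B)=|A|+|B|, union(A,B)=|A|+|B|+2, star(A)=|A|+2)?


Syntax tree has 4 char leaf(s), 1 union(s), 0 star(s)
chars contribute 4×2 = 8; each union adds +2; each star adds +2
Total: 8 + 2 + 0 = 10 states


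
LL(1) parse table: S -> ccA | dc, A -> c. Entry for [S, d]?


For [S, d]: 'd' ∈ FIRST(dc)
Entry: S -> dc


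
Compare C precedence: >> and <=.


'>>' is shift (level 8); '<=' is relational (level 7)
Higher level binds tighter
'>>' has higher precedence than '<='


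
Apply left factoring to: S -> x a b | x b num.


Common prefix: 'x'
Factored: S -> x S', S' -> a b | b num


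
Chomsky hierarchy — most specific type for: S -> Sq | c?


Left-linear: every RHS is a terminal or one nonterminal followed by a terminal
Classification: Type 3 (Regular)


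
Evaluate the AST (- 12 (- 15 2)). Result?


Evaluate inner: (- 15 2) = 13
Evaluate root: (- 12 13) = -1
Result: -1


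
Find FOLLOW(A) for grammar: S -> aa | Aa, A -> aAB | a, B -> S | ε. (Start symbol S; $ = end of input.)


$ ∈ FOLLOW(S). For each A -> αBβ: add FIRST(β)\{ε} to FOLLOW(B); if β nullable, add FOLLOW(A).
FOLLOW(A) = {a}


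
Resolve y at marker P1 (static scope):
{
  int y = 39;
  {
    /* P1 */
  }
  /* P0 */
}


P1's block does not declare y; resolves to the enclosing declaration at depth 0
y = 39


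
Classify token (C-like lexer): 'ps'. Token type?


Pattern: letter/underscore followed by alphanumerics, not a keyword
Type: IDENTIFIER


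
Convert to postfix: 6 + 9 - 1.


Left to right (same or higher precedence on left)
Postfix: 6 9 + 1 -


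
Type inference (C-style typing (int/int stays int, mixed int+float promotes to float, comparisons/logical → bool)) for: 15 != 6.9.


Operand types: int != float
Rule: comparison yields bool
Result type: bool


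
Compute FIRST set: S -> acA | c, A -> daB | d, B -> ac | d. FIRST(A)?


Per alternative of A: FIRST(daB) = {d}; FIRST(d) = {d}
FIRST(A) = {d}


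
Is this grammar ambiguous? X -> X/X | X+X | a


'a/a+a' has two parse trees (no precedence encoded between / and +)
Ambiguous


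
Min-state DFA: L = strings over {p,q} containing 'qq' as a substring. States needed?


KMP-style automaton: 2 progress states + 1 absorbing accept = 3
Minimal DFA: 3 states


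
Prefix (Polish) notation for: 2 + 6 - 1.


left-to-right (same/higher precedence on left): tree is (- (+ 2 6) 1)
Prefix: - + 2 6 1


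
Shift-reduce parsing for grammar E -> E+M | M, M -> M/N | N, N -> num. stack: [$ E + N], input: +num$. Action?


'N' (not preceded by M/) is the handle for M -> N
Action: reduce (M -> N)


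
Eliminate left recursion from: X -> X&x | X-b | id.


Left-recursive alternatives: X&x, X-b; non-recursive: id
Introduce X': X -> idX', X' -> &xX' | -bX' | ε


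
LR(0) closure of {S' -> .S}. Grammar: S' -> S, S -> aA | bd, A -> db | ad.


Start: S' -> .S
For each item with dot before a nonterminal B, add B -> .γ for every B-production
Closure: [S' -> .S, S -> .aA, S -> .bd]


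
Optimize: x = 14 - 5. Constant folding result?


14 - 5 = 9 at compile time
Optimized: x = 9


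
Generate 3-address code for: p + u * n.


Break into single-operator statements:
t1 = u * n
t2 = p + t1


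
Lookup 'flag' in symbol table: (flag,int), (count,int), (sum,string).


Lookup 'flag' → type int


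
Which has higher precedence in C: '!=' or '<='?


'<=' is relational (level 7); '!=' is equality (level 6)
Higher level binds tighter
'<=' has higher precedence than '!='


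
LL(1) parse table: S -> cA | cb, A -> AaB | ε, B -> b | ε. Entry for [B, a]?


For [B, a]: ε is nullable and 'a' ∈ FOLLOW(B)
Entry: B -> ε


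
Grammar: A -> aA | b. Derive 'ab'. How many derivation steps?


Derivation: A => aA => ab
Steps: 2


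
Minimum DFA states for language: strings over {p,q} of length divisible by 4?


Track length mod 4: states 0..3, accept at 0
Minimal DFA: 4 states


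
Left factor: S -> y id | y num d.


Common prefix: 'y'
Factored: S -> y S', S' -> id | num d


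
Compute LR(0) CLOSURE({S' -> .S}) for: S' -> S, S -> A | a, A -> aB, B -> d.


Start: S' -> .S
For each item with dot before a nonterminal B, add B -> .γ for every B-production
Closure: [S' -> .S, S -> .A, S -> .a, A -> .aB]


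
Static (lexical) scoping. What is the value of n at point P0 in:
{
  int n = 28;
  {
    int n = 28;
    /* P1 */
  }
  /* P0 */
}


n declared in the same block as P0
n = 28


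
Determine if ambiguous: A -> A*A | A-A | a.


'a*a-a' has two parse trees (no precedence encoded between * and -)
Ambiguous


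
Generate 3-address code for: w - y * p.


Break into single-operator statements:
t1 = y * p
t2 = w - t1


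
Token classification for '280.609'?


Pattern: digits with a decimal point
Type: FLOAT_LITERAL


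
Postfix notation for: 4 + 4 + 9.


Left to right (same or higher precedence on left)
Postfix: 4 4 + 9 +


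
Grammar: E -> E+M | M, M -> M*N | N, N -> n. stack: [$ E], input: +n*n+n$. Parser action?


shift '+' to continue E -> E+M
Action: shift


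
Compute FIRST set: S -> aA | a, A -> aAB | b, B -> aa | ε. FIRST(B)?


Per alternative of B: FIRST(aa) = {a}; FIRST(ε) = {ε}
FIRST(B) = {a, ε}


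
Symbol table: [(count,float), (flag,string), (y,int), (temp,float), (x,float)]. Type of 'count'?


Lookup 'count' → type float


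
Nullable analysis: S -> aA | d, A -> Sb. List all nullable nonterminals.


A nonterminal is nullable iff some alternative derives ε (directly, or every symbol in it is nullable)
Nullable: {}


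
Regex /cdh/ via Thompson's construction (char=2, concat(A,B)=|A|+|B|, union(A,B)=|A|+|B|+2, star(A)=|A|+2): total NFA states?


Syntax tree has 3 char leaf(s), 0 union(s), 0 star(s)
chars contribute 3×2 = 6; each union adds +2; each star adds +2
Total: 6 + 0 + 0 = 6 states


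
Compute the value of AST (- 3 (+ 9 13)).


Evaluate inner: (+ 9 13) = 22
Evaluate root: (- 3 22) = -19
Result: -19


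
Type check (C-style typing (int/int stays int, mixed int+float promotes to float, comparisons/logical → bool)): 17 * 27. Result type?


Operand types: int * int
Rule: mixed int/float promotes to float; int/int stays int
Result type: int


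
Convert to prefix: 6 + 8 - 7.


left-to-right (same/higher precedence on left): tree is (- (+ 6 8) 7)
Prefix: - + 6 8 7


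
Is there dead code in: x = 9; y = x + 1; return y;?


x is read by y's definition; y is returned
No dead code


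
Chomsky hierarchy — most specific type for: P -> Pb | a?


Left-linear: every RHS is a terminal or one nonterminal followed by a terminal
Classification: Type 3 (Regular)


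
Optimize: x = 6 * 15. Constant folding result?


6 * 15 = 90 at compile time
Optimized: x = 90


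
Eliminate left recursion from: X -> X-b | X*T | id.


Left-recursive alternatives: X-b, X*T; non-recursive: id
Introduce X': X -> idX', X' -> -bX' | *TX' | ε


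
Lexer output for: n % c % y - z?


Scan left to right, longest-match per lexeme
Tokens: ID(n), OP(%), ID(c), OP(%), ID(y), OP(-), ID(z)


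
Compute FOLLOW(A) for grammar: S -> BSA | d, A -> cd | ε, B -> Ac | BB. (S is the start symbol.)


$ ∈ FOLLOW(S). For each A -> αBβ: add FIRST(β)\{ε} to FOLLOW(B); if β nullable, add FOLLOW(A).
FOLLOW(A) = {$, c}


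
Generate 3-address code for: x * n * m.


Break into single-operator statements:
t1 = x * n
t2 = t1 * m


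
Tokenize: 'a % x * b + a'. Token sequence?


Scan left to right, longest-match per lexeme
Tokens: ID(a), OP(%), ID(x), OP(*), ID(b), OP(+), ID(a)


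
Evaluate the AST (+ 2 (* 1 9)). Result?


Evaluate inner: (* 1 9) = 9
Evaluate root: (+ 2 9) = 11
Result: 11


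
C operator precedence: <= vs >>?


'>>' is shift (level 8); '<=' is relational (level 7)
Higher level binds tighter
'>>' has higher precedence than '<='


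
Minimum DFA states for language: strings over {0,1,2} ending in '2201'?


Track the longest suffix of input matching a prefix of '2201': 5 classes (prefixes of length 0..4)
Minimal DFA: 5 states


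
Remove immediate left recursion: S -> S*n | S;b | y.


Left-recursive alternatives: S*n, S;b; non-recursive: y
Introduce S': S -> yS', S' -> *nS' | ;bS' | ε


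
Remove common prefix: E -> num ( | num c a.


Common prefix: 'num'
Factored: E -> num E', E' -> ( | c a


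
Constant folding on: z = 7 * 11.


7 * 11 = 77 at compile time
Optimized: z = 77


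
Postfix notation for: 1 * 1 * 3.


Left to right (same or higher precedence on left)
Postfix: 1 1 * 3 *


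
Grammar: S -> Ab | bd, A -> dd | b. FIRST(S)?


Per alternative of S: FIRST(Ab) = {b, d}; FIRST(bd) = {b}
FIRST(S) = {b, d}


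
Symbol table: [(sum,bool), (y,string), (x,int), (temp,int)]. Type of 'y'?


Lookup 'y' → type string


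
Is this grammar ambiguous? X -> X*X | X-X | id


'id*id-id' has two parse trees (no precedence encoded between * and -)
Ambiguous


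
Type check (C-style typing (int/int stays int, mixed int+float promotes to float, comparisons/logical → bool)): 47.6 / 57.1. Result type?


Operand types: float / float
Rule: mixed int/float promotes to float; int/int stays int
Result type: float


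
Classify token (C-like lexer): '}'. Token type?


Pattern: delimiter/punctuation
Type: PUNCTUATION


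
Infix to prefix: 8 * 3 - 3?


left-to-right (same/higher precedence on left): tree is (- (* 8 3) 3)
Prefix: - * 8 3 3


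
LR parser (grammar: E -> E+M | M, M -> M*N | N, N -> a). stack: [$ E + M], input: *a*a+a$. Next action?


'*' can extend M; shift to build M -> M*N
Action: shift


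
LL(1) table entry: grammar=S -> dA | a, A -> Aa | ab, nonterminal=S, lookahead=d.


For [S, d]: 'd' ∈ FIRST(dA)
Entry: S -> dA


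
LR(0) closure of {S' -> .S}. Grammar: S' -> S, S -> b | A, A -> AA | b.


Start: S' -> .S
For each item with dot before a nonterminal B, add B -> .γ for every B-production
Closure: [S' -> .S, S -> .b, S -> .A, A -> .AA, A -> .b]


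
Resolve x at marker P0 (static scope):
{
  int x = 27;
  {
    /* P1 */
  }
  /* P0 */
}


x declared in the same block as P0
x = 27


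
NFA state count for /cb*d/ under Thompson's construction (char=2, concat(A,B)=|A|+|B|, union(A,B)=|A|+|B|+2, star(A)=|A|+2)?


Syntax tree has 3 char leaf(s), 0 union(s), 1 star(s)
chars contribute 3×2 = 6; each union adds +2; each star adds +2
Total: 6 + 0 + 2 = 8 states


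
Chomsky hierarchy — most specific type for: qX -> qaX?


LHS has context (more than one symbol) and |LHS| ≤ |RHS|
Classification: Type 1 (Context-Sensitive)


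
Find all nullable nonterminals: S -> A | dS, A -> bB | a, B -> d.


A nonterminal is nullable iff some alternative derives ε (directly, or every symbol in it is nullable)
Nullable: {}


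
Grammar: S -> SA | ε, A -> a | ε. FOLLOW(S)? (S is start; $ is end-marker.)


$ ∈ FOLLOW(S). For each A -> αBβ: add FIRST(β)\{ε} to FOLLOW(B); if β nullable, add FOLLOW(A).
FOLLOW(S) = {$, a}


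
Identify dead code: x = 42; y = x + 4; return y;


x is read by y's definition; y is returned
No dead code


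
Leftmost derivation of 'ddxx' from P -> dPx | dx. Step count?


Derivation: P => dPx => ddxx
Steps: 2


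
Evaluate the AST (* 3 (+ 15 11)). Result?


Evaluate inner: (+ 15 11) = 26
Evaluate root: (* 3 26) = 78
Result: 78


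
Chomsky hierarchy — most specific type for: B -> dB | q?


Right-linear: every RHS is a terminal or a terminal followed by one nonterminal
Classification: Type 3 (Regular)


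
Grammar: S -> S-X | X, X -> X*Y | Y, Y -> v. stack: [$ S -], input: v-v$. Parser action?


no handle ('S-' is not any RHS); shift 'v'
Action: shift


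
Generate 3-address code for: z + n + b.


Break into single-operator statements:
t1 = z + n
t2 = t1 + b


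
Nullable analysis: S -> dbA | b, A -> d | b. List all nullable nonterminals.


A nonterminal is nullable iff some alternative derives ε (directly, or every symbol in it is nullable)
Nullable: {}


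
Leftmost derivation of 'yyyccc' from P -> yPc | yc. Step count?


Derivation: P => yPc => yyPcc => yyyccc
Steps: 3


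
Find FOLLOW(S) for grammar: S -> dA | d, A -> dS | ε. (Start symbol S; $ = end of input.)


$ ∈ FOLLOW(S). For each A -> αBβ: add FIRST(β)\{ε} to FOLLOW(B); if β nullable, add FOLLOW(A).
FOLLOW(S) = {$}


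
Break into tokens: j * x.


Scan left to right, longest-match per lexeme
Tokens: ID(j), OP(*), ID(x)


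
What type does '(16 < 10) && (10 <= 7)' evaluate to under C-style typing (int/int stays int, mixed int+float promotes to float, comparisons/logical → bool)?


Operand types: bool && bool
Rule: logical operators take bool operands and yield bool
Result type: bool


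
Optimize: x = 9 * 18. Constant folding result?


9 * 18 = 162 at compile time
Optimized: x = 162


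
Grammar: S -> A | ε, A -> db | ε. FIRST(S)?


Per alternative of S: FIRST(A) = {d, ε}; FIRST(ε) = {ε}
FIRST(S) = {d, ε}


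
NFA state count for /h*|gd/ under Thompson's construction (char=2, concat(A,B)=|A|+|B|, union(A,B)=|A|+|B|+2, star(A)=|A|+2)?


Syntax tree has 3 char leaf(s), 1 union(s), 1 star(s)
chars contribute 3×2 = 6; each union adds +2; each star adds +2
Total: 6 + 2 + 2 = 10 states


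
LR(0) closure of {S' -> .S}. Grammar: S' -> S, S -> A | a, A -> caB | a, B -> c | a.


Start: S' -> .S
For each item with dot before a nonterminal B, add B -> .γ for every B-production
Closure: [S' -> .S, S -> .A, S -> .a, A -> .caB, A -> .a]


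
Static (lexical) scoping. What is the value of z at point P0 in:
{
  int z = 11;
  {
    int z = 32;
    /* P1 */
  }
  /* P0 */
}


z declared in the same block as P0
z = 11


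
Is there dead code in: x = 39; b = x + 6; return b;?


x is read by b's definition; b is returned
No dead code


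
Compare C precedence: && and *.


'*' is multiplicative (level 10); '&&' is logical AND (level 2)
Higher level binds tighter
'*' has higher precedence than '&&'


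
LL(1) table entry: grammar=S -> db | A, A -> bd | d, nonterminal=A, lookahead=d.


For [A, d]: 'd' ∈ FIRST(d)
Entry: A -> d


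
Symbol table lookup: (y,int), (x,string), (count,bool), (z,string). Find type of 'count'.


Lookup 'count' → type bool


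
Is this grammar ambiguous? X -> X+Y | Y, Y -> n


precedence layered via separate nonterminal Y: deterministic
Unambiguous


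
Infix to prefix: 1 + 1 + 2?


left-to-right (same/higher precedence on left): tree is (+ (+ 1 1) 2)
Prefix: + + 1 1 2


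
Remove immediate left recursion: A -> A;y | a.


Left-recursive alternatives: A;y; non-recursive: a
Introduce A': A -> aA', A' -> ;yA' | ε


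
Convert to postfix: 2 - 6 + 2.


Left to right (same or higher precedence on left)
Postfix: 2 6 - 2 +


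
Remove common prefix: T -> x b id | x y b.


Common prefix: 'x'
Factored: T -> x T', T' -> b id | y b


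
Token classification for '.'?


Pattern: operator symbol
Type: OPERATOR


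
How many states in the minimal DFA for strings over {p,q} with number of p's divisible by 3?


Track (count of p) mod 3: states 0..2, accept at 0
Minimal DFA: 3 states


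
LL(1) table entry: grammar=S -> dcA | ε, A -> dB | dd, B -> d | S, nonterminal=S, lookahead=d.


For [S, d]: 'd' ∈ FIRST(dcA)
Entry: S -> dcA


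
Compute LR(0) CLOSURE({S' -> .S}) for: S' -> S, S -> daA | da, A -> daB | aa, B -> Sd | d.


Start: S' -> .S
For each item with dot before a nonterminal B, add B -> .γ for every B-production
Closure: [S' -> .S, S -> .daA, S -> .da]


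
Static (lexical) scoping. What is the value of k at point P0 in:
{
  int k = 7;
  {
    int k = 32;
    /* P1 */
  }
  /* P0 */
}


k declared in the same block as P0
k = 7


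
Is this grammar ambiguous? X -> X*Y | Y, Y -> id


precedence layered via separate nonterminal Y: deterministic
Unambiguous


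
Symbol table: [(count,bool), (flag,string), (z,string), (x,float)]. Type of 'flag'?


Lookup 'flag' → type string


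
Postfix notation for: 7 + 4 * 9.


* has higher precedence, evaluate 4*9 first
Postfix: 7 4 9 * +


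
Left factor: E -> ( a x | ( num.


Common prefix: '('
Factored: E -> ( E', E' -> a x | num


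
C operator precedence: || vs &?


'&' is bitwise AND (level 5); '||' is logical OR (level 1)
Higher level binds tighter
'&' has higher precedence than '||'


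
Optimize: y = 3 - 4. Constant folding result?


3 - 4 = -1 at compile time
Optimized: y = -1


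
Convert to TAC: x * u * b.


Break into single-operator statements:
t1 = x * u
t2 = t1 * b


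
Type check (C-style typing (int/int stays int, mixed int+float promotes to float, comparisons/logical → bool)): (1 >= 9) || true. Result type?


Operand types: bool || bool
Rule: logical operators take bool operands and yield bool
Result type: bool


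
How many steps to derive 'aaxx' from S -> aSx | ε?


Derivation: S => aSx => aaSxx => aaxx
Steps: 3


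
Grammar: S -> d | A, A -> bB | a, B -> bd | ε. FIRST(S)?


Per alternative of S: FIRST(d) = {d}; FIRST(A) = {a, b}
FIRST(S) = {a, b, d}


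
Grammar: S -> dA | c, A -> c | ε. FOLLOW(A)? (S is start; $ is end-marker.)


$ ∈ FOLLOW(S). For each A -> αBβ: add FIRST(β)\{ε} to FOLLOW(B); if β nullable, add FOLLOW(A).
FOLLOW(A) = {$}


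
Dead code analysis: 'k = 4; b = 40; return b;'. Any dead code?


k is assigned but never read
Dead: 'k = 4'


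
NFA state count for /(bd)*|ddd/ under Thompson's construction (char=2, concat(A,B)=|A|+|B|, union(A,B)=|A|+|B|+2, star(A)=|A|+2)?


Syntax tree has 5 char leaf(s), 1 union(s), 1 star(s)
chars contribute 5×2 = 10; each union adds +2; each star adds +2
Total: 10 + 2 + 2 = 14 states


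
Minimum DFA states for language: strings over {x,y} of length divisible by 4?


Track length mod 4: states 0..3, accept at 0
Minimal DFA: 4 states


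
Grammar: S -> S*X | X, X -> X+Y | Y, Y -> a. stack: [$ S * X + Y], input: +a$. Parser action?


handle 'X+Y' on top
Action: reduce (X -> X+Y)


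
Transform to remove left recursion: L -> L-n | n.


Left-recursive alternatives: L-n; non-recursive: n
Introduce L': L -> nL', L' -> -nL' | ε


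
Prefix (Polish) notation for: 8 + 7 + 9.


left-to-right (same/higher precedence on left): tree is (+ (+ 8 7) 9)
Prefix: + + 8 7 9


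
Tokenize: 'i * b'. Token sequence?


Scan left to right, longest-match per lexeme
Tokens: ID(i), OP(*), ID(b)


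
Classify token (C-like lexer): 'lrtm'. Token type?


Pattern: letter/underscore followed by alphanumerics, not a keyword
Type: IDENTIFIER


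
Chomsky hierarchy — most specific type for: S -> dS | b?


Right-linear: every RHS is a terminal or a terminal followed by one nonterminal
Classification: Type 3 (Regular)


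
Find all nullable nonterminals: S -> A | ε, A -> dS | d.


A nonterminal is nullable iff some alternative derives ε (directly, or every symbol in it is nullable)
Nullable: {S}


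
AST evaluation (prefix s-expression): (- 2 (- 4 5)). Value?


Evaluate inner: (- 4 5) = -1
Evaluate root: (- 2 -1) = 3
Result: 3


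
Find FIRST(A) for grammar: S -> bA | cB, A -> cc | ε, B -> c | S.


Per alternative of A: FIRST(cc) = {c}; FIRST(ε) = {ε}
FIRST(A) = {c, ε}


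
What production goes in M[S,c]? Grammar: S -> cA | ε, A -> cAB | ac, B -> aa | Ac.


For [S, c]: 'c' ∈ FIRST(cA)
Entry: S -> cA


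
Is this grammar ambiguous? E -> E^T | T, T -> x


precedence layered via separate nonterminal T: deterministic
Unambiguous


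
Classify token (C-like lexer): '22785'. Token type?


Pattern: digits only
Type: INTEGER_LITERAL


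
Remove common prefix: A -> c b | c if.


Common prefix: 'c'
Factored: A -> c A', A' -> b | if


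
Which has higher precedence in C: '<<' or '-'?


'-' is additive (level 9); '<<' is shift (level 8)
Higher level binds tighter
'-' has higher precedence than '<<'


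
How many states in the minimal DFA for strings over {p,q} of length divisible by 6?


Track length mod 6: states 0..5, accept at 0
Minimal DFA: 6 states


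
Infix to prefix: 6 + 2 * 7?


'*' binds tighter: tree is (+ 6 (* 2 7))
Prefix: + 6 * 2 7


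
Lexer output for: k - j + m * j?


Scan left to right, longest-match per lexeme
Tokens: ID(k), OP(-), ID(j), OP(+), ID(m), OP(*), ID(j)


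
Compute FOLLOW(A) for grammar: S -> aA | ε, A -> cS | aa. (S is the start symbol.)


$ ∈ FOLLOW(S). For each A -> αBβ: add FIRST(β)\{ε} to FOLLOW(B); if β nullable, add FOLLOW(A).
FOLLOW(A) = {$}


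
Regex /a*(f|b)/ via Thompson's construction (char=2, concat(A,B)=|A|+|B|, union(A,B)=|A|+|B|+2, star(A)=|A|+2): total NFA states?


Syntax tree has 3 char leaf(s), 1 union(s), 1 star(s)
chars contribute 3×2 = 6; each union adds +2; each star adds +2
Total: 6 + 2 + 2 = 10 states


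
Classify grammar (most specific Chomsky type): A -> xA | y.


Right-linear: every RHS is a terminal or a terminal followed by one nonterminal
Classification: Type 3 (Regular)


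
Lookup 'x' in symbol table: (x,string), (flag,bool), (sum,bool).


Lookup 'x' → type string


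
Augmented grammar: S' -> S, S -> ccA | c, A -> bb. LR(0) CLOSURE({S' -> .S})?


Start: S' -> .S
For each item with dot before a nonterminal B, add B -> .γ for every B-production
Closure: [S' -> .S, S -> .ccA, S -> .c]


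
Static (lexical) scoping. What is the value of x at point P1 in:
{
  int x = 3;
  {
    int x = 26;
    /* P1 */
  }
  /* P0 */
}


x declared in the same block as P1
x = 26


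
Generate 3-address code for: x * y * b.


Break into single-operator statements:
t1 = x * y
t2 = t1 * b


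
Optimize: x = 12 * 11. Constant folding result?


12 * 11 = 132 at compile time
Optimized: x = 132


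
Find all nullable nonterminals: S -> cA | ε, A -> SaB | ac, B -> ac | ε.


A nonterminal is nullable iff some alternative derives ε (directly, or every symbol in it is nullable)
Nullable: {B, S}


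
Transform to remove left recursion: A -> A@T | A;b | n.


Left-recursive alternatives: A@T, A;b; non-recursive: n
Introduce A': A -> nA', A' -> @TA' | ;bA' | ε


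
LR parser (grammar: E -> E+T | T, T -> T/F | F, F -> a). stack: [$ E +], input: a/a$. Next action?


no handle ('E+' is not any RHS); shift 'a'
Action: shift


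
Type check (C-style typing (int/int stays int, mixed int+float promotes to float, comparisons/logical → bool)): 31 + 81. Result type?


Operand types: int + int
Rule: mixed int/float promotes to float; int/int stays int
Result type: int


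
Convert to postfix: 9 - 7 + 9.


Left to right (same or higher precedence on left)
Postfix: 9 7 - 9 +


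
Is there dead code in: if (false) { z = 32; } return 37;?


condition is constant false, so the whole block is unreachable
Dead: 'if (false) { z = 32; }'


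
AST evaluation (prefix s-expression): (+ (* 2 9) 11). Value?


Evaluate inner: (* 2 9) = 18
Evaluate root: (+ 18 11) = 29
Result: 29


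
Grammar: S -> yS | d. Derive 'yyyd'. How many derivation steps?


Derivation: S => yS => yyS => yyyS => yyyd
Steps: 4


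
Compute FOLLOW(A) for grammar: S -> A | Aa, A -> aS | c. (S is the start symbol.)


$ ∈ FOLLOW(S). For each A -> αBβ: add FIRST(β)\{ε} to FOLLOW(B); if β nullable, add FOLLOW(A).
FOLLOW(A) = {$, a}


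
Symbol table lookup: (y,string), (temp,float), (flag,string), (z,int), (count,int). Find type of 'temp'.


Lookup 'temp' → type float


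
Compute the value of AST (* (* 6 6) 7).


Evaluate inner: (* 6 6) = 36
Evaluate root: (* 36 7) = 252
Result: 252


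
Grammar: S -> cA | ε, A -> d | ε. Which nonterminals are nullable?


A nonterminal is nullable iff some alternative derives ε (directly, or every symbol in it is nullable)
Nullable: {A, S}


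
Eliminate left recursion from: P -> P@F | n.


Left-recursive alternatives: P@F; non-recursive: n
Introduce P': P -> nP', P' -> @FP' | ε


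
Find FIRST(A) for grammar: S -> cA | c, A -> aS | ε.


Per alternative of A: FIRST(aS) = {a}; FIRST(ε) = {ε}
FIRST(A) = {a, ε}


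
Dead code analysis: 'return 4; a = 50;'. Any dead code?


statement follows a return and is unreachable
Dead: 'a = 50'


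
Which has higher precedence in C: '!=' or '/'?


'/' is multiplicative (level 10); '!=' is equality (level 6)
Higher level binds tighter
'/' has higher precedence than '!='


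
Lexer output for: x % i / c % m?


Scan left to right, longest-match per lexeme
Tokens: ID(x), OP(%), ID(i), OP(/), ID(c), OP(%), ID(m)


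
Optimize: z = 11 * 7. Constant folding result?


11 * 7 = 77 at compile time
Optimized: z = 77


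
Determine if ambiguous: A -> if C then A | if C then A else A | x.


dangling else: 'if C then if C then x else x' parses two ways
Ambiguous


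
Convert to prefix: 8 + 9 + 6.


left-to-right (same/higher precedence on left): tree is (+ (+ 8 9) 6)
Prefix: + + 8 9 6


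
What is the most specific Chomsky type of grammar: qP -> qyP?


LHS has context (more than one symbol) and |LHS| ≤ |RHS|
Classification: Type 1 (Context-Sensitive)


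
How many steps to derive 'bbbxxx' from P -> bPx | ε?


Derivation: P => bPx => bbPxx => bbbPxxx => bbbxxx
Steps: 4


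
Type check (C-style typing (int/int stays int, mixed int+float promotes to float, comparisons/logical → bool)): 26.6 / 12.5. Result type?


Operand types: float / float
Rule: mixed int/float promotes to float; int/int stays int
Result type: float


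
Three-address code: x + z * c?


Break into single-operator statements:
t1 = z * c
t2 = x + t1


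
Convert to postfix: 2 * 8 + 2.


Left to right (same or higher precedence on left)
Postfix: 2 8 * 2 +


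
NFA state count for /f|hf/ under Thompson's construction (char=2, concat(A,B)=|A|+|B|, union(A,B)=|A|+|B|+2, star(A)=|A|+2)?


Syntax tree has 3 char leaf(s), 1 union(s), 0 star(s)
chars contribute 3×2 = 6; each union adds +2; each star adds +2
Total: 6 + 2 + 0 = 8 states


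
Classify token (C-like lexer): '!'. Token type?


Pattern: operator symbol
Type: OPERATOR


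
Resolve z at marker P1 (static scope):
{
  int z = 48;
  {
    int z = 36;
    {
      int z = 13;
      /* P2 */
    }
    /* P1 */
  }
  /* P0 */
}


z declared in the same block as P1
z = 36


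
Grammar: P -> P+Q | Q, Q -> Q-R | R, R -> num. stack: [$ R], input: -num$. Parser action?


'R' (not preceded by Q-) is the handle for Q -> R
Action: reduce (Q -> R)


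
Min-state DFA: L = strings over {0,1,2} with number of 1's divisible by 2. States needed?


Track (count of 1) mod 2: states 0..1, accept at 0
Minimal DFA: 2 states


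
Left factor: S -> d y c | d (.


Common prefix: 'd'
Factored: S -> d S', S' -> y c | (


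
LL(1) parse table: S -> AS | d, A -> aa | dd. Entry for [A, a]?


For [A, a]: 'a' ∈ FIRST(aa)
Entry: A -> aa


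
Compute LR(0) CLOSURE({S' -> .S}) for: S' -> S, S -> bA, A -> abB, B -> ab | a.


Start: S' -> .S
For each item with dot before a nonterminal B, add B -> .γ for every B-production
Closure: [S' -> .S, S -> .bA]


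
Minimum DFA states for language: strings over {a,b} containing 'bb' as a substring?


KMP-style automaton: 2 progress states + 1 absorbing accept = 3
Minimal DFA: 3 states


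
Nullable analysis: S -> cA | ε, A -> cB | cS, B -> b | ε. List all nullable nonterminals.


A nonterminal is nullable iff some alternative derives ε (directly, or every symbol in it is nullable)
Nullable: {B, S}


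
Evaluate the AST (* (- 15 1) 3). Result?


Evaluate inner: (- 15 1) = 14
Evaluate root: (* 14 3) = 42
Result: 42


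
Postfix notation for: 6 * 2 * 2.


Left to right (same or higher precedence on left)
Postfix: 6 2 * 2 *


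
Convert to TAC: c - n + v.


Break into single-operator statements:
t1 = c - n
t2 = t1 + v


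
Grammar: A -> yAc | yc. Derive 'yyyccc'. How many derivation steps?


Derivation: A => yAc => yyAcc => yyyccc
Steps: 3


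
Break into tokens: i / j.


Scan left to right, longest-match per lexeme
Tokens: ID(i), OP(/), ID(j)


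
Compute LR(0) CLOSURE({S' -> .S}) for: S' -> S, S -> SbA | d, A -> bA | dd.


Start: S' -> .S
For each item with dot before a nonterminal B, add B -> .γ for every B-production
Closure: [S' -> .S, S -> .SbA, S -> .d]


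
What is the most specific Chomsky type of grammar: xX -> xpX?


LHS has context (more than one symbol) and |LHS| ≤ |RHS|
Classification: Type 1 (Context-Sensitive)


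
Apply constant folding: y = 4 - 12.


4 - 12 = -8 at compile time
Optimized: y = -8


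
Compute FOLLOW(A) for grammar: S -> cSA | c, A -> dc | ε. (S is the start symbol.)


$ ∈ FOLLOW(S). For each A -> αBβ: add FIRST(β)\{ε} to FOLLOW(B); if β nullable, add FOLLOW(A).
FOLLOW(A) = {$, d}


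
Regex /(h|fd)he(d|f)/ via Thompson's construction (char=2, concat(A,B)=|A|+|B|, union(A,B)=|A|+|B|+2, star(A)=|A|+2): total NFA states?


Syntax tree has 7 char leaf(s), 2 union(s), 0 star(s)
chars contribute 7×2 = 14; each union adds +2; each star adds +2
Total: 14 + 4 + 0 = 18 states


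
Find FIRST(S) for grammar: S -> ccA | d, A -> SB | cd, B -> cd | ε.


Per alternative of S: FIRST(ccA) = {c}; FIRST(d) = {d}
FIRST(S) = {c, d}


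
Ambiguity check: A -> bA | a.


right-linear, alternatives start with distinct terminals 'b' vs 'a': unique leftmost derivation
Unambiguous


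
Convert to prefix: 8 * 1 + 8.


left-to-right (same/higher precedence on left): tree is (+ (* 8 1) 8)
Prefix: + * 8 1 8


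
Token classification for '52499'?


Pattern: digits only
Type: INTEGER_LITERAL


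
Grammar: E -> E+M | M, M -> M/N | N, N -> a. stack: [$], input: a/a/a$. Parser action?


no handle on stack; shift 'a'
Action: shift


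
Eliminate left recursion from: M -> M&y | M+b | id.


Left-recursive alternatives: M&y, M+b; non-recursive: id
Introduce M': M -> idM', M' -> &yM' | +bM' | ε


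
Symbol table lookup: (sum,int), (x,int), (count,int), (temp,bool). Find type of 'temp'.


Lookup 'temp' → type bool


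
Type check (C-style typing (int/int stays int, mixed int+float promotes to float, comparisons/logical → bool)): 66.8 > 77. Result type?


Operand types: float > int
Rule: comparison yields bool
Result type: bool


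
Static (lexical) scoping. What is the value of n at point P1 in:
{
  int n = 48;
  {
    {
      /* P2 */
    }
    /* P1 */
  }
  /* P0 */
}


P1's block does not declare n; resolves to the enclosing declaration at depth 0
n = 48


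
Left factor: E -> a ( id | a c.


Common prefix: 'a'
Factored: E -> a E', E' -> ( id | c


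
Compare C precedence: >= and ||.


'>=' is relational (level 7); '||' is logical OR (level 1)
Higher level binds tighter
'>=' has higher precedence than '||'


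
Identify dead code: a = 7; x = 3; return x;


a is assigned but never read
Dead: 'a = 7'


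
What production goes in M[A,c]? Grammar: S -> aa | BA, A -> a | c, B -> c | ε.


For [A, c]: 'c' ∈ FIRST(c)
Entry: A -> c


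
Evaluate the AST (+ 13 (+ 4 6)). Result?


Evaluate inner: (+ 4 6) = 10
Evaluate root: (+ 13 10) = 23
Result: 23


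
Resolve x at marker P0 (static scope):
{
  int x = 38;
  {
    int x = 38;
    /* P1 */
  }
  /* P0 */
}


x declared in the same block as P0
x = 38


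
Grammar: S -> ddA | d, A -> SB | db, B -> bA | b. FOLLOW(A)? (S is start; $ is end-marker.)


$ ∈ FOLLOW(S). For each A -> αBβ: add FIRST(β)\{ε} to FOLLOW(B); if β nullable, add FOLLOW(A).
FOLLOW(A) = {$, b}


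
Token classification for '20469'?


Pattern: digits only
Type: INTEGER_LITERAL


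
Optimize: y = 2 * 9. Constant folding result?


2 * 9 = 18 at compile time
Optimized: y = 18


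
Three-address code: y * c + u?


Break into single-operator statements:
t1 = y * c
t2 = t1 + u


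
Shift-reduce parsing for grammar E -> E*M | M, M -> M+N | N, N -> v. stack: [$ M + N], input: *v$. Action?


handle 'M+N' on top
Action: reduce (M -> M+N)


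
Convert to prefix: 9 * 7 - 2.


left-to-right (same/higher precedence on left): tree is (- (* 9 7) 2)
Prefix: - * 9 7 2


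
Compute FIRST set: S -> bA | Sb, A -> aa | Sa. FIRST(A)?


Per alternative of A: FIRST(aa) = {a}; FIRST(Sa) = {b}
FIRST(A) = {a, b}


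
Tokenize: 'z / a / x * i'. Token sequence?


Scan left to right, longest-match per lexeme
Tokens: ID(z), OP(/), ID(a), OP(/), ID(x), OP(*), ID(i)


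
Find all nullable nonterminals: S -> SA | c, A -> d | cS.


A nonterminal is nullable iff some alternative derives ε (directly, or every symbol in it is nullable)
Nullable: {}


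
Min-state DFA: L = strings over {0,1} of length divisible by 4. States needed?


Track length mod 4: states 0..3, accept at 0
Minimal DFA: 4 states
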